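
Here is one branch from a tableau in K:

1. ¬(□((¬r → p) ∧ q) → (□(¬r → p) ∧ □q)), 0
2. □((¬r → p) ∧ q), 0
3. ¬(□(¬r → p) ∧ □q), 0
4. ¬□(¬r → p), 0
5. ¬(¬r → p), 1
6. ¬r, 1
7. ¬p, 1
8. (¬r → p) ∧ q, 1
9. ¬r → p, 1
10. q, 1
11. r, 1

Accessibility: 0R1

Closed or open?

Both r and ¬r appear at 1.

Closed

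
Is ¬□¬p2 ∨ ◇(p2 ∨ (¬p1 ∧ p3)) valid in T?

Invalid (countermodel exists)

Tableau for the negation ¬(¬□¬p2 ∨ ◇(p2 ∨ (¬p1 ∧ p3))):
1. ¬(¬□¬p2 ∨ ◇(p2 ∨ (¬p1 ∧ p3))), w0
2. □¬p2, w0
3. ¬◇(p2 ∨ (¬p1 ∧ p3)), w0
4. ¬p2, w0
5. ¬(p2 ∨ (¬p1 ∧ p3)), w0
6. ¬(¬p1 ∧ p3), w0
7. ¬p3, w0
Accessibility: w0Rw0
The negation has an open branch (countermodel exists).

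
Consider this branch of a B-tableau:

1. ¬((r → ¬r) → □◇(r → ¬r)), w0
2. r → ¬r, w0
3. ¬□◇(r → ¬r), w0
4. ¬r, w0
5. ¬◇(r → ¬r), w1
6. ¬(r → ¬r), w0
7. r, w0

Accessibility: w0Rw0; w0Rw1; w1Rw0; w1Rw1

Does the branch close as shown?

Both r and ¬r appear at w0.

Yes, closed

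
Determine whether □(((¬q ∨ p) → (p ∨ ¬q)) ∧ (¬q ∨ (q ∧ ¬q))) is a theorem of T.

No, not valid

Tableau for the negation ¬□(((¬q ∨ p) → (p ∨ ¬q)) ∧ (¬q ∨ (q ∧ ¬q))):
1. ¬□(((¬q ∨ p) → (p ∨ ¬q)) ∧ (¬q ∨ (q ∧ ¬q))), 0
2. ¬(((¬q ∨ p) → (p ∨ ¬q)) ∧ (¬q ∨ (q ∧ ¬q))), 1   [¬□-rule on 1: fresh world 1, 0R1]
3. ¬(¬q ∨ (q ∧ ¬q)), 1   [¬∧-rule on 2 (branches; this branch)]
4. q, 1   [¬∨-rule on 3]
5. ¬(q ∧ ¬q), 1   [¬∨-rule on 3]
Accessibility: 0R0, 0R1, 1R1
The negation has an open branch (countermodel exists).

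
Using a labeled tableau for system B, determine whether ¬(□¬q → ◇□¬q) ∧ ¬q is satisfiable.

Unsatisfiable (every branch closes)

1. ¬(□¬q → ◇□¬q) ∧ ¬q, w0
2. ¬(□¬q → ◇□¬q), w0
3. ¬q, w0
4. □¬q, w0
5. ¬◇□¬q, w0
6. ¬□¬q, w0
7. q, w1
8. ¬q, w1
Accessibility: w0Rw0, w0Rw1, w1Rw0, w1Rw1
Branch closes: q and ¬q both at w1.
All branches of the tableau close; one closing branch shown above.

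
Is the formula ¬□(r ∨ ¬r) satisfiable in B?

1. ¬□(r ∨ ¬r), 0
2. ¬(r ∨ ¬r), 1   [¬□-rule on 1: fresh world 1, 0R1]
3. ¬r, 1   [¬∨-rule on 2]
4. r, 1   [¬∨-rule on 2]
Accessibility: 0R0, 0R1, 1R0, 1R1
Branch closes: r and ¬r both at 1.
Every branch closes; the branch above is one of them.

Unsatisfiable (every branch closes)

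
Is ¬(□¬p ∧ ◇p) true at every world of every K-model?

Tableau for the negation □¬p ∧ ◇p:
1. □¬p ∧ ◇p, u
2. □¬p, u   [∧-rule on 1]
3. ◇p, u   [∧-rule on 1]
4. p, v   [◇-rule on 3: fresh world v, uRv]
5. ¬p, v   [□-rule on 2 via uRv]
Accessibility: uRv
Branch closes: p and ¬p both at v.
Every branch of the negation's tableau closes; the branch above is one of them.

Valid in K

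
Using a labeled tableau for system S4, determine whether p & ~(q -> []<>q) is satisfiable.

Satisfiable (open branch found)

1. p & ~(q -> []<>q), 0
2. p, 0
3. ~(q -> []<>q), 0
4. q, 0
5. ~[]<>q, 0
6. ~<>q, 1
7. ~q, 1
Accessibility: 0R0, 0R1, 1R1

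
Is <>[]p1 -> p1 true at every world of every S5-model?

Valid

Tableau for the negation ~(<>[]p1 -> p1):
1. ~(<>[]p1 -> p1), u
2. <>[]p1, u
3. ~p1, u
4. []p1, v
5. p1, u
Accessibility: uRu, uRv, vRu, vRv
Branch closes: p1 and ~p1 both at u.
All branches of the negation close; one closing branch shown above.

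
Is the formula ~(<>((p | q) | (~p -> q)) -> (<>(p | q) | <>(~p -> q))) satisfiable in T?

Unsatisfiable

1. ~(<>((p | q) | (~p -> q)) -> (<>(p | q) | <>(~p -> q))), 0
2. <>((p | q) | (~p -> q)), 0
3. ~(<>(p | q) | <>(~p -> q)), 0
4. ~<>(p | q), 0
5. ~<>(~p -> q), 0
6. ~(p | q), 0
7. ~p, 0
8. ~q, 0
9. ~(~p -> q), 0
10. (p | q) | (~p -> q), 1
11. ~(p | q), 1
12. ~p, 1
13. ~q, 1
14. ~(~p -> q), 1
15. ~p -> q, 1
16. q, 1
Accessibility: 0R0, 0R1, 1R1
Branch closes: q and ~q both at 1.
All branches of the tableau close; one closing branch shown above.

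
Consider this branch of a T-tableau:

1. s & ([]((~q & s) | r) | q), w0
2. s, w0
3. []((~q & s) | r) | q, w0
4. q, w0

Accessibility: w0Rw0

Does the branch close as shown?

There is no literal clash: for every atom and world, at most one sign appears.

No, open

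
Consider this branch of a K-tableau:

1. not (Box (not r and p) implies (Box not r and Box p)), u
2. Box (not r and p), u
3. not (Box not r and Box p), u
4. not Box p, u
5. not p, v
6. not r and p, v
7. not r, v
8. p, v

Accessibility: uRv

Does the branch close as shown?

Both p and not p appear at v.

Yes, closed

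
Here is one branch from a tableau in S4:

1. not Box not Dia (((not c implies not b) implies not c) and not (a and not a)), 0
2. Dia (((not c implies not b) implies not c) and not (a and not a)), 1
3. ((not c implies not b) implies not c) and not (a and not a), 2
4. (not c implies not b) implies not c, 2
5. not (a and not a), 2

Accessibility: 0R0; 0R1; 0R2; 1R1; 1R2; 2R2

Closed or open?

Not closed

No world carries both an atom and its negation.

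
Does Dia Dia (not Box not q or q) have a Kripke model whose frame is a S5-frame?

1. Dia Dia (not Box not q or q), 0
2. Dia (not Box not q or q), 1
3. not Box not q or q, 2
4. q, 2
Accessibility: 0R0, 0R1, 0R2, 1R0, 1R1, 1R2, 2R0, 2R1, 2R2

Satisfiable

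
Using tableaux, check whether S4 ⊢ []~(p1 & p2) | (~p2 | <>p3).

Tableau for the negation ~([]~(p1 & p2) | (~p2 | <>p3)):
1. ~([]~(p1 & p2) | (~p2 | <>p3)), 0
2. ~[]~(p1 & p2), 0   [~|-rule on 1]
3. ~(~p2 | <>p3), 0   [~|-rule on 1]
4. p2, 0   [~|-rule on 3]
5. ~<>p3, 0   [~|-rule on 3]
6. ~p3, 0   [~<>-rule on 5 via 0R0]
7. p1 & p2, 1   [~[]-rule on 2: fresh world 1, 0R1]
8. p1, 1   [&-rule on 7]
9. p2, 1   [&-rule on 7]
10. ~p3, 1   [~<>-rule on 5 via 0R1]
Accessibility: 0R0, 0R1, 1R1
The negation has an open branch (countermodel exists).

Invalid (countermodel exists)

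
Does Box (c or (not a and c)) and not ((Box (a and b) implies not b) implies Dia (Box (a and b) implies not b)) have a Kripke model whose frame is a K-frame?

Satisfiable

1. Box (c or (not a and c)) and not ((Box (a and b) implies not b) implies Dia (Box (a and b) implies not b)), w0
2. Box (c or (not a and c)), w0   [and-rule on 1]
3. not ((Box (a and b) implies not b) implies Dia (Box (a and b) implies not b)), w0   [and-rule on 1]
4. Box (a and b) implies not b, w0   [neg-implies-rule on 3]
5. not Dia (Box (a and b) implies not b), w0   [neg-implies-rule on 3]
6. not b, w0   [implies-rule on 4 (branches; this branch)]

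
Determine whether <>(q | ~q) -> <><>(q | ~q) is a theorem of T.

Tableau for the negation ~(<>(q | ~q) -> <><>(q | ~q)):
1. ~(<>(q | ~q) -> <><>(q | ~q)), u
2. <>(q | ~q), u
3. ~<><>(q | ~q), u
4. ~<>(q | ~q), u
5. ~(q | ~q), u
6. ~q, u
7. q, u
Accessibility: uRu
Branch closes: q and ~q both at u.
Every branch of the negation's tableau closes; the branch above is one of them.

Yes, valid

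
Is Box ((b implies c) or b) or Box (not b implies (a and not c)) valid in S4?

Tableau for the negation not (Box ((b implies c) or b) or Box (not b implies (a and not c))):
1. not (Box ((b implies c) or b) or Box (not b implies (a and not c))), 0
2. not Box ((b implies c) or b), 0   [neg-or-rule on 1]
3. not Box (not b implies (a and not c)), 0   [neg-or-rule on 1]
4. not ((b implies c) or b), 1   [neg-Box-rule on 2: fresh world 1, 0R1]
5. not (b implies c), 1   [neg-or-rule on 4]
6. not b, 1   [neg-or-rule on 4]
7. b, 1   [neg-implies-rule on 5]
8. not c, 1   [neg-implies-rule on 5]
Accessibility: 0R0, 0R1, 1R1
Branch closes: b and not b both at 1.
Every branch of the negation's tableau closes; the branch above is one of them.

Yes, valid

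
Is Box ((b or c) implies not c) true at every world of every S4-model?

No, not valid

Tableau for the negation not Box ((b or c) implies not c):
1. not Box ((b or c) implies not c), u
2. not ((b or c) implies not c), v
3. b or c, v
4. c, v
Accessibility: uRu, uRv, vRv
The negation has an open branch (countermodel exists).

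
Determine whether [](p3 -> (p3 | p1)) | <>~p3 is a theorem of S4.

Tableau for the negation ~([](p3 -> (p3 | p1)) | <>~p3):
1. ~([](p3 -> (p3 | p1)) | <>~p3), u
2. ~[](p3 -> (p3 | p1)), u
3. ~<>~p3, u
4. p3, u
5. ~(p3 -> (p3 | p1)), v
6. p3, v
7. ~(p3 | p1), v
8. ~p3, v
9. ~p1, v
Accessibility: uRu, uRv, vRv
Branch closes: p3 and ~p3 both at v.
All branches of the negation close; one closing branch shown above.

Valid in S4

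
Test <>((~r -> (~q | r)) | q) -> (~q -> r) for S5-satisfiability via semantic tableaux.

Satisfiable

1. <>((~r -> (~q | r)) | q) -> (~q -> r), w0
2. ~q -> r, w0
3. r, w0
Accessibility: w0Rw0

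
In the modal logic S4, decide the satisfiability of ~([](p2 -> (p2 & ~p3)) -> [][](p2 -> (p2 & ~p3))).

No, unsatisfiable

1. ~([](p2 -> (p2 & ~p3)) -> [][](p2 -> (p2 & ~p3))), 0
2. [](p2 -> (p2 & ~p3)), 0   [~->-rule on 1]
3. ~[][](p2 -> (p2 & ~p3)), 0   [~->-rule on 1]
4. p2 -> (p2 & ~p3), 0   [[]-rule on 2 via 0R0]
5. p2 & ~p3, 0   [->-rule on 4 (branches; this branch)]
6. p2, 0   [&-rule on 5]
7. ~p3, 0   [&-rule on 5]
8. ~[](p2 -> (p2 & ~p3)), 1   [~[]-rule on 3: fresh world 1, 0R1]
9. p2 -> (p2 & ~p3), 1   [[]-rule on 2 via 0R1]
10. p2 & ~p3, 1   [->-rule on 9 (branches; this branch)]
11. p2, 1   [&-rule on 10]
12. ~p3, 1   [&-rule on 10]
13. ~(p2 -> (p2 & ~p3)), 2   [~[]-rule on 8: fresh world 2, 1R2]
14. p2, 2   [~->-rule on 13]
15. ~(p2 & ~p3), 2   [~->-rule on 13]
16. p2 -> (p2 & ~p3), 2   [[]-rule on 2 via 0R2]
17. p3, 2   [~&-rule on 15 (branches; this branch)]
18. p2 & ~p3, 2   [->-rule on 16 (branches; this branch)]
19. ~p3, 2   [&-rule on 18]
Accessibility: 0R0, 0R1, 0R2, 1R1, 1R2, 2R2
Branch closes: p3 and ~p3 both at 2.
All branches of the tableau close; one closing branch shown above.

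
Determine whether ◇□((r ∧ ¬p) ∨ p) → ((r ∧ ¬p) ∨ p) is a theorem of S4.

No, not valid

Tableau for the negation ¬(◇□((r ∧ ¬p) ∨ p) → ((r ∧ ¬p) ∨ p)):
1. ¬(◇□((r ∧ ¬p) ∨ p) → ((r ∧ ¬p) ∨ p)), 0
2. ◇□((r ∧ ¬p) ∨ p), 0
3. ¬((r ∧ ¬p) ∨ p), 0
4. ¬(r ∧ ¬p), 0
5. ¬p, 0
6. ¬r, 0
7. □((r ∧ ¬p) ∨ p), 1
8. (r ∧ ¬p) ∨ p, 1
9. p, 1
Accessibility: 0R0, 0R1, 1R1
The negation has an open branch (countermodel exists).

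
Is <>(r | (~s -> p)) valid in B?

Tableau for the negation ~<>(r | (~s -> p)):
1. ~<>(r | (~s -> p)), u
2. ~(r | (~s -> p)), u
3. ~r, u
4. ~(~s -> p), u
5. ~s, u
6. ~p, u
Accessibility: uRu
The negation has an open branch (countermodel exists).

Not valid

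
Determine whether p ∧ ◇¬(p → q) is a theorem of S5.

Tableau for the negation ¬(p ∧ ◇¬(p → q)):
1. ¬(p ∧ ◇¬(p → q)), u
2. ¬◇¬(p → q), u   [¬∧-rule on 1 (branches; this branch)]
3. p → q, u   [¬◇-rule on 2 via uRu]
4. q, u   [→-rule on 3 (branches; this branch)]
Accessibility: uRu
The negation has an open branch (countermodel exists).

Invalid (countermodel exists)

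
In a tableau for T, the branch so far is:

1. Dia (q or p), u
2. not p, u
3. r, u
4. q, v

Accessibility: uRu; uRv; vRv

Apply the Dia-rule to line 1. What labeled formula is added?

a fresh world w with uRw, and q or p at w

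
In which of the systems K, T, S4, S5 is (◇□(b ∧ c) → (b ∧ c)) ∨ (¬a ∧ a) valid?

S5-tableau for the negation ¬((◇□(b ∧ c) → (b ∧ c)) ∨ (¬a ∧ a)):
1. ¬((◇□(b ∧ c) → (b ∧ c)) ∨ (¬a ∧ a)), u
2. ¬(◇□(b ∧ c) → (b ∧ c)), u
3. ¬(¬a ∧ a), u
4. ◇□(b ∧ c), u
5. ¬(b ∧ c), u
6. ¬a, u
7. ¬c, u
8. □(b ∧ c), v
9. b ∧ c, u
10. b, u
11. c, u
Accessibility: uRu, uRv, vRu, vRv
Branch closes: c and ¬c both at u.
Every branch closes (one shown): valid in S5.
S4-tableau for the negation ¬((◇□(b ∧ c) → (b ∧ c)) ∨ (¬a ∧ a)):
1. ¬((◇□(b ∧ c) → (b ∧ c)) ∨ (¬a ∧ a)), u
2. ¬(◇□(b ∧ c) → (b ∧ c)), u
3. ¬(¬a ∧ a), u
4. ◇□(b ∧ c), u
5. ¬(b ∧ c), u
6. ¬a, u
7. ¬c, u
8. □(b ∧ c), v
9. b ∧ c, v
10. b, v
11. c, v
Accessibility: uRu, uRv, vRv
Complete open branch: countermodel on an S4-frame, so not valid in S4, nor in K, T (the same frame is also a K-frame and a T-frame).

S5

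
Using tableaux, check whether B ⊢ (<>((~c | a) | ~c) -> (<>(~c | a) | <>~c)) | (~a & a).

Valid

Tableau for the negation ~((<>((~c | a) | ~c) -> (<>(~c | a) | <>~c)) | (~a & a)):
1. ~((<>((~c | a) | ~c) -> (<>(~c | a) | <>~c)) | (~a & a)), u
2. ~(<>((~c | a) | ~c) -> (<>(~c | a) | <>~c)), u
3. ~(~a & a), u
4. <>((~c | a) | ~c), u
5. ~(<>(~c | a) | <>~c), u
6. ~<>(~c | a), u
7. ~<>~c, u
8. ~(~c | a), u
9. c, u
10. ~a, u
11. (~c | a) | ~c, v
12. ~(~c | a), v
13. c, v
14. ~a, v
15. ~c | a, v
16. a, v
Accessibility: uRu, uRv, vRu, vRv
Branch closes: a and ~a both at v.
All branches of the negation close; one closing branch shown above.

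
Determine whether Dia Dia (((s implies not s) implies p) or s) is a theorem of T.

Tableau for the negation not Dia Dia (((s implies not s) implies p) or s):
1. not Dia Dia (((s implies not s) implies p) or s), u
2. not Dia (((s implies not s) implies p) or s), u
3. not (((s implies not s) implies p) or s), u
4. not ((s implies not s) implies p), u
5. not s, u
6. s implies not s, u
7. not p, u
Accessibility: uRu
The negation has an open branch (countermodel exists).

Not valid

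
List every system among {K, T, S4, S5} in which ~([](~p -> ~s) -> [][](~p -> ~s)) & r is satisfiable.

K, T

S4-tableau for the formula:
1. ~([](~p -> ~s) -> [][](~p -> ~s)) & r, w0
2. ~([](~p -> ~s) -> [][](~p -> ~s)), w0
3. r, w0
4. [](~p -> ~s), w0
5. ~[][](~p -> ~s), w0
6. ~p -> ~s, w0
7. ~s, w0
8. ~[](~p -> ~s), w1
9. ~p -> ~s, w1
10. ~s, w1
11. ~(~p -> ~s), w2
12. ~p, w2
13. s, w2
14. ~p -> ~s, w2
15. ~s, w2
Accessibility: w0Rw0, w0Rw1, w0Rw2, w1Rw1, w1Rw2, w2Rw2
Branch closes: s and ~s both at w2.
Every branch closes (one shown): unsatisfiable in S4, hence also in S5 (every S5-frame is an S4-frame).
T-tableau for the formula:
1. ~([](~p -> ~s) -> [][](~p -> ~s)) & r, w0
2. ~([](~p -> ~s) -> [][](~p -> ~s)), w0
3. r, w0
4. [](~p -> ~s), w0
5. ~[][](~p -> ~s), w0
6. ~p -> ~s, w0
7. ~s, w0
8. ~[](~p -> ~s), w1
9. ~p -> ~s, w1
10. ~s, w1
11. ~(~p -> ~s), w2
12. ~p, w2
13. s, w2
Accessibility: w0Rw0, w0Rw1, w1Rw1, w1Rw2, w2Rw2
Complete open branch: satisfiable in T, hence also in K (this T-model is also a K-model).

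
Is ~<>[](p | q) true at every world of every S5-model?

No, not valid

Tableau for the negation <>[](p | q):
1. <>[](p | q), 0
2. [](p | q), 1
3. p | q, 0
4. p | q, 1
5. q, 0
6. q, 1
Accessibility: 0R0, 0R1, 1R0, 1R1
The negation has an open branch (countermodel exists).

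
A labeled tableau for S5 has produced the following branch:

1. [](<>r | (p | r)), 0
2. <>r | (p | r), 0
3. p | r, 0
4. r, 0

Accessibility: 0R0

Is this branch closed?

No, open

No atom appears with both signs at the same world.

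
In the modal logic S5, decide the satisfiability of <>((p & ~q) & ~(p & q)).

Yes, satisfiable

1. <>((p & ~q) & ~(p & q)), w0
2. (p & ~q) & ~(p & q), w1
3. p & ~q, w1
4. ~(p & q), w1
5. p, w1
6. ~q, w1
Accessibility: w0Rw0, w0Rw1, w1Rw0, w1Rw1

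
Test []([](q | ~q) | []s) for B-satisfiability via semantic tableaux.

Satisfiable (open branch found)

1. []([](q | ~q) | []s), 0
2. [](q | ~q) | []s, 0
3. []s, 0
4. s, 0
Accessibility: 0R0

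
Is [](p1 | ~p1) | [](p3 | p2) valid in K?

Tableau for the negation ~([](p1 | ~p1) | [](p3 | p2)):
1. ~([](p1 | ~p1) | [](p3 | p2)), 0
2. ~[](p1 | ~p1), 0
3. ~[](p3 | p2), 0
4. ~(p1 | ~p1), 1
5. ~p1, 1
6. p1, 1
Accessibility: 0R1
Branch closes: p1 and ~p1 both at 1.
Every branch of the negation's tableau closes; the branch above is one of them.

Valid in K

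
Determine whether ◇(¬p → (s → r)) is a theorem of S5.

Tableau for the negation ¬◇(¬p → (s → r)):
1. ¬◇(¬p → (s → r)), w0
2. ¬(¬p → (s → r)), w0   [¬◇-rule on 1 via w0Rw0]
3. ¬p, w0   [¬→-rule on 2]
4. ¬(s → r), w0   [¬→-rule on 2]
5. s, w0   [¬→-rule on 4]
6. ¬r, w0   [¬→-rule on 4]
Accessibility: w0Rw0
The negation has an open branch (countermodel exists).

No, not valid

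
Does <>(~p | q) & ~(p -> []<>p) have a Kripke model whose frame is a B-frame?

1. <>(~p | q) & ~(p -> []<>p), w0
2. <>(~p | q), w0
3. ~(p -> []<>p), w0
4. p, w0
5. ~[]<>p, w0
6. ~p | q, w1
7. q, w1
8. ~<>p, w2
9. ~p, w0
Accessibility: w0Rw0, w0Rw1, w0Rw2, w1Rw0, w1Rw1, w2Rw0, w2Rw2
Branch closes: p and ~p both at w0.
All branches of the tableau close; one closing branch shown above.

No, unsatisfiable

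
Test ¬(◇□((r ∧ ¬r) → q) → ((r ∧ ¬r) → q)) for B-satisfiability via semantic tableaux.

Unsatisfiable (every branch closes)

1. ¬(◇□((r ∧ ¬r) → q) → ((r ∧ ¬r) → q)), u
2. ◇□((r ∧ ¬r) → q), u   [¬→-rule on 1]
3. ¬((r ∧ ¬r) → q), u   [¬→-rule on 1]
4. r ∧ ¬r, u   [¬→-rule on 3]
5. ¬q, u   [¬→-rule on 3]
6. r, u   [∧-rule on 4]
7. ¬r, u   [∧-rule on 4]
Accessibility: uRu
Branch closes: r and ¬r both at u.
All branches of the tableau close; one closing branch shown above.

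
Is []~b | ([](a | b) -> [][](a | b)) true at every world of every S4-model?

Valid

Tableau for the negation ~([]~b | ([](a | b) -> [][](a | b))):
1. ~([]~b | ([](a | b) -> [][](a | b))), 0
2. ~[]~b, 0   [~|-rule on 1]
3. ~([](a | b) -> [][](a | b)), 0   [~|-rule on 1]
4. [](a | b), 0   [~->-rule on 3]
5. ~[][](a | b), 0   [~->-rule on 3]
6. a | b, 0   [[]-rule on 4 via 0R0]
7. b, 0   [|-rule on 6 (branches; this branch)]
8. b, 1   [~[]-rule on 2: fresh world 1, 0R1]
9. a | b, 1   [[]-rule on 4 via 0R1]
10. ~[](a | b), 2   [~[]-rule on 5: fresh world 2, 0R2]
11. a | b, 2   [[]-rule on 4 via 0R2]
12. b, 2   [|-rule on 11 (branches; this branch)]
13. ~(a | b), 3   [~[]-rule on 10: fresh world 3, 2R3]
14. ~a, 3   [~|-rule on 13]
15. ~b, 3   [~|-rule on 13]
16. a | b, 3   [[]-rule on 4 via 0R3]
17. b, 3   [|-rule on 16 (branches; this branch)]
Accessibility: 0R0, 0R1, 0R2, 0R3, 1R1, 2R2, 2R3, 3R3
Branch closes: b and ~b both at 3.
Every branch of the negation's tableau closes; the branch above is one of them.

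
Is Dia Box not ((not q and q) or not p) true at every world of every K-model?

No, not valid

Tableau for the negation not Dia Box not ((not q and q) or not p):
1. not Dia Box not ((not q and q) or not p), w0
The negation has an open branch (countermodel exists).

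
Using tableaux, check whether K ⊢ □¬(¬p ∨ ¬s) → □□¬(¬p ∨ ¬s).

Tableau for the negation ¬(□¬(¬p ∨ ¬s) → □□¬(¬p ∨ ¬s)):
1. ¬(□¬(¬p ∨ ¬s) → □□¬(¬p ∨ ¬s)), w0
2. □¬(¬p ∨ ¬s), w0   [¬→-rule on 1]
3. ¬□□¬(¬p ∨ ¬s), w0   [¬→-rule on 1]
4. ¬□¬(¬p ∨ ¬s), w1   [¬□-rule on 3: fresh world w1, w0Rw1]
5. ¬(¬p ∨ ¬s), w1   [□-rule on 2 via w0Rw1]
6. p, w1   [¬∨-rule on 5]
7. s, w1   [¬∨-rule on 5]
8. ¬p ∨ ¬s, w2   [¬□-rule on 4: fresh world w2, w1Rw2]
9. ¬s, w2   [∨-rule on 8 (branches; this branch)]
Accessibility: w0Rw1, w1Rw2
The negation has an open branch (countermodel exists).

No, not valid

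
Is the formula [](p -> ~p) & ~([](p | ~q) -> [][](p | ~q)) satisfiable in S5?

1. [](p -> ~p) & ~([](p | ~q) -> [][](p | ~q)), 0
2. [](p -> ~p), 0
3. ~([](p | ~q) -> [][](p | ~q)), 0
4. [](p | ~q), 0
5. ~[][](p | ~q), 0
6. p -> ~p, 0
7. p | ~q, 0
8. ~p, 0
9. ~q, 0
10. ~[](p | ~q), 1
11. p -> ~p, 1
12. p | ~q, 1
13. ~p, 1
14. ~q, 1
15. ~(p | ~q), 2
16. ~p, 2
17. q, 2
18. p -> ~p, 2
19. p | ~q, 2
20. ~q, 2
Accessibility: 0R0, 0R1, 0R2, 1R0, 1R1, 1R2, 2R0, 2R1, 2R2
Branch closes: q and ~q both at 2.
Every branch closes; the branch above is one of them.

No, unsatisfiable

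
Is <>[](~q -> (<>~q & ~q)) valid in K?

Not valid

Tableau for the negation ~<>[](~q -> (<>~q & ~q)):
1. ~<>[](~q -> (<>~q & ~q)), w0
The negation has an open branch (countermodel exists).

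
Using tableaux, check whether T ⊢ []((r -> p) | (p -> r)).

Valid

Tableau for the negation ~[]((r -> p) | (p -> r)):
1. ~[]((r -> p) | (p -> r)), 0
2. ~((r -> p) | (p -> r)), 1   [~[]-rule on 1: fresh world 1, 0R1]
3. ~(r -> p), 1   [~|-rule on 2]
4. ~(p -> r), 1   [~|-rule on 2]
5. r, 1   [~->-rule on 3]
6. ~p, 1   [~->-rule on 3]
7. p, 1   [~->-rule on 4]
8. ~r, 1   [~->-rule on 4]
Accessibility: 0R0, 0R1, 1R1
Branch closes: p and ~p both at 1.
All branches of the negation close; one closing branch shown above.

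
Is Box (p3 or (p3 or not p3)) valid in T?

Valid in T

Tableau for the negation not Box (p3 or (p3 or not p3)):
1. not Box (p3 or (p3 or not p3)), w0
2. not (p3 or (p3 or not p3)), w1   [neg-Box-rule on 1: fresh world w1, w0Rw1]
3. not p3, w1   [neg-or-rule on 2]
4. not (p3 or not p3), w1   [neg-or-rule on 2]
5. p3, w1   [neg-or-rule on 4]
Accessibility: w0Rw0, w0Rw1, w1Rw1
Branch closes: p3 and not p3 both at w1.
All branches of the negation close; one closing branch shown above.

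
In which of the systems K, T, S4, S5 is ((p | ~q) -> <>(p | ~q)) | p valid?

T, S4, S5

K-tableau for the negation ~(((p | ~q) -> <>(p | ~q)) | p):
1. ~(((p | ~q) -> <>(p | ~q)) | p), w0
2. ~((p | ~q) -> <>(p | ~q)), w0   [~|-rule on 1]
3. ~p, w0   [~|-rule on 1]
4. p | ~q, w0   [~->-rule on 2]
5. ~<>(p | ~q), w0   [~->-rule on 2]
6. ~q, w0   [|-rule on 4 (branches; this branch)]
Complete open branch: countermodel on a K-frame, so not valid in K.
T-tableau for the negation ~(((p | ~q) -> <>(p | ~q)) | p):
1. ~(((p | ~q) -> <>(p | ~q)) | p), w0
2. ~((p | ~q) -> <>(p | ~q)), w0   [~|-rule on 1]
3. ~p, w0   [~|-rule on 1]
4. p | ~q, w0   [~->-rule on 2]
5. ~<>(p | ~q), w0   [~->-rule on 2]
6. ~(p | ~q), w0   [~<>-rule on 5 via w0Rw0]
7. q, w0   [~|-rule on 6]
8. ~q, w0   [|-rule on 4 (branches; this branch)]
Accessibility: w0Rw0
Branch closes: q and ~q both at w0.
Every branch closes (one shown): valid in T, hence also in S4, S5 (every theorem of T is a theorem of S4 and S5).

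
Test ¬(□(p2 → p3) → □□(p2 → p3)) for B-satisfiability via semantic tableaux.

1. ¬(□(p2 → p3) → □□(p2 → p3)), w0
2. □(p2 → p3), w0
3. ¬□□(p2 → p3), w0
4. p2 → p3, w0
5. p3, w0
6. ¬□(p2 → p3), w1
7. p2 → p3, w1
8. p3, w1
9. ¬(p2 → p3), w2
10. p2, w2
11. ¬p3, w2
Accessibility: w0Rw0, w0Rw1, w1Rw0, w1Rw1, w1Rw2, w2Rw1, w2Rw2

Satisfiable (open branch found)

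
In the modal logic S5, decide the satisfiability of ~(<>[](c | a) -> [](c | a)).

1. ~(<>[](c | a) -> [](c | a)), 0
2. <>[](c | a), 0
3. ~[](c | a), 0
4. [](c | a), 1
5. c | a, 0
6. c | a, 1
7. a, 0
8. a, 1
9. ~(c | a), 2
10. ~c, 2
11. ~a, 2
12. c | a, 2
13. a, 2
Accessibility: 0R0, 0R1, 0R2, 1R0, 1R1, 1R2, 2R0, 2R1, 2R2
Branch closes: a and ~a both at 2.
Every branch closes; the branch above is one of them.

No, unsatisfiable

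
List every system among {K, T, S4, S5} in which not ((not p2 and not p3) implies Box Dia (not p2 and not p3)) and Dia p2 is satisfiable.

K, T, S4

S5-tableau for the formula:
1. not ((not p2 and not p3) implies Box Dia (not p2 and not p3)) and Dia p2, w0
2. not ((not p2 and not p3) implies Box Dia (not p2 and not p3)), w0
3. Dia p2, w0
4. not p2 and not p3, w0
5. not Box Dia (not p2 and not p3), w0
6. not p2, w0
7. not p3, w0
8. p2, w1
9. not Dia (not p2 and not p3), w2
10. not (not p2 and not p3), w0
11. not (not p2 and not p3), w1
12. not (not p2 and not p3), w2
13. p3, w0
Accessibility: w0Rw0, w0Rw1, w0Rw2, w1Rw0, w1Rw1, w1Rw2, w2Rw0, w2Rw1, w2Rw2
Branch closes: p3 and not p3 both at w0.
Every branch closes (one shown): unsatisfiable in S5.
S4-tableau for the formula:
1. not ((not p2 and not p3) implies Box Dia (not p2 and not p3)) and Dia p2, w0
2. not ((not p2 and not p3) implies Box Dia (not p2 and not p3)), w0
3. Dia p2, w0
4. not p2 and not p3, w0
5. not Box Dia (not p2 and not p3), w0
6. not p2, w0
7. not p3, w0
8. p2, w1
9. not Dia (not p2 and not p3), w2
10. not (not p2 and not p3), w2
11. p3, w2
Accessibility: w0Rw0, w0Rw1, w0Rw2, w1Rw1, w2Rw2
Complete open branch: satisfiable in S4, hence also in K, T (this S4-model is also a K-model and a T-model).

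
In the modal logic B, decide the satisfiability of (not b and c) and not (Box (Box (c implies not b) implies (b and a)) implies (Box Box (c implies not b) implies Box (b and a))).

Unsatisfiable (every branch closes)

1. (not b and c) and not (Box (Box (c implies not b) implies (b and a)) implies (Box Box (c implies not b) implies Box (b and a))), w0
2. not b and c, w0   [and-rule on 1]
3. not (Box (Box (c implies not b) implies (b and a)) implies (Box Box (c implies not b) implies Box (b and a))), w0   [and-rule on 1]
4. not b, w0   [and-rule on 2]
5. c, w0   [and-rule on 2]
6. Box (Box (c implies not b) implies (b and a)), w0   [neg-implies-rule on 3]
7. not (Box Box (c implies not b) implies Box (b and a)), w0   [neg-implies-rule on 3]
8. Box Box (c implies not b), w0   [neg-implies-rule on 7]
9. not Box (b and a), w0   [neg-implies-rule on 7]
10. Box (c implies not b) implies (b and a), w0   [Box-rule on 6 via w0Rw0]
11. Box (c implies not b), w0   [Box-rule on 8 via w0Rw0]
12. c implies not b, w0   [Box-rule on 11 via w0Rw0]
13. not Box (c implies not b), w0   [implies-rule on 10 (branches; this branch)]
14. not (b and a), w1   [neg-Box-rule on 9: fresh world w1, w0Rw1]
15. Box (c implies not b) implies (b and a), w1   [Box-rule on 6 via w0Rw1]
16. Box (c implies not b), w1   [Box-rule on 8 via w0Rw1]
17. c implies not b, w1   [Box-rule on 11 via w0Rw1]
18. not a, w1   [neg-and-rule on 14 (branches; this branch)]
19. not Box (c implies not b), w1   [implies-rule on 15 (branches; this branch)]
20. not b, w1   [implies-rule on 17 (branches; this branch)]
21. not (c implies not b), w2   [neg-Box-rule on 13: fresh world w2, w0Rw2]
22. c, w2   [neg-implies-rule on 21]
23. b, w2   [neg-implies-rule on 21]
24. Box (c implies not b) implies (b and a), w2   [Box-rule on 6 via w0Rw2]
25. Box (c implies not b), w2   [Box-rule on 8 via w0Rw2]
26. c implies not b, w2   [Box-rule on 11 via w0Rw2]
27. b and a, w2   [implies-rule on 24 (branches; this branch)]
28. a, w2   [and-rule on 27]
29. not b, w2   [implies-rule on 26 (branches; this branch)]
Accessibility: w0Rw0, w0Rw1, w0Rw2, w1Rw0, w1Rw1, w2Rw0, w2Rw2
Branch closes: b and not b both at w2.
(One branch shown.) All branches close.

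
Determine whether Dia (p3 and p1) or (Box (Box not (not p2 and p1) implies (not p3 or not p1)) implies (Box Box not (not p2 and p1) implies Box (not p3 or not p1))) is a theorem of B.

Tableau for the negation not (Dia (p3 and p1) or (Box (Box not (not p2 and p1) implies (not p3 or not p1)) implies (Box Box not (not p2 and p1) implies Box (not p3 or not p1)))):
1. not (Dia (p3 and p1) or (Box (Box not (not p2 and p1) implies (not p3 or not p1)) implies (Box Box not (not p2 and p1) implies Box (not p3 or not p1)))), w0
2. not Dia (p3 and p1), w0
3. not (Box (Box not (not p2 and p1) implies (not p3 or not p1)) implies (Box Box not (not p2 and p1) implies Box (not p3 or not p1))), w0
4. Box (Box not (not p2 and p1) implies (not p3 or not p1)), w0
5. not (Box Box not (not p2 and p1) implies Box (not p3 or not p1)), w0
6. Box Box not (not p2 and p1), w0
7. not Box (not p3 or not p1), w0
8. not (p3 and p1), w0
9. Box not (not p2 and p1) implies (not p3 or not p1), w0
10. Box not (not p2 and p1), w0
11. not (not p2 and p1), w0
12. not p1, w0
13. not p3 or not p1, w0
14. not (not p3 or not p1), w1
15. p3, w1
16. p1, w1
17. not (p3 and p1), w1
18. Box not (not p2 and p1) implies (not p3 or not p1), w1
19. Box not (not p2 and p1), w1
20. not (not p2 and p1), w1
21. not p1, w1
Accessibility: w0Rw0, w0Rw1, w1Rw0, w1Rw1
Branch closes: p1 and not p1 both at w1.
All branches of the negation close; one closing branch shown above.

Valid in B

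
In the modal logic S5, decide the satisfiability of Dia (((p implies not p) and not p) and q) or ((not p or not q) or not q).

Satisfiable

1. Dia (((p implies not p) and not p) and q) or ((not p or not q) or not q), w0
2. (not p or not q) or not q, w0
3. not q, w0
Accessibility: w0Rw0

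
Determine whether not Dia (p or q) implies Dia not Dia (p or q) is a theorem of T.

Valid in T

Tableau for the negation not (not Dia (p or q) implies Dia not Dia (p or q)):
1. not (not Dia (p or q) implies Dia not Dia (p or q)), 0
2. not Dia (p or q), 0   [neg-implies-rule on 1]
3. not Dia not Dia (p or q), 0   [neg-implies-rule on 1]
4. not (p or q), 0   [neg-Dia-rule on 2 via 0R0]
5. not p, 0   [neg-or-rule on 4]
6. not q, 0   [neg-or-rule on 4]
7. Dia (p or q), 0   [neg-Dia-rule on 3 via 0R0]
8. p or q, 1   [Dia-rule on 7: fresh world 1, 0R1]
9. not (p or q), 1   [neg-Dia-rule on 2 via 0R1]
10. not p, 1   [neg-or-rule on 9]
11. not q, 1   [neg-or-rule on 9]
12. Dia (p or q), 1   [neg-Dia-rule on 3 via 0R1]
13. q, 1   [or-rule on 8 (branches; this branch)]
Accessibility: 0R0, 0R1, 1R1
Branch closes: q and not q both at 1.
All branches of the negation close; one closing branch shown above.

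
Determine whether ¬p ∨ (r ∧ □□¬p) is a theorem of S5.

Tableau for the negation ¬(¬p ∨ (r ∧ □□¬p)):
1. ¬(¬p ∨ (r ∧ □□¬p)), u
2. p, u   [¬∨-rule on 1]
3. ¬(r ∧ □□¬p), u   [¬∨-rule on 1]
4. ¬□□¬p, u   [¬∧-rule on 3 (branches; this branch)]
5. ¬□¬p, v   [¬□-rule on 4: fresh world v, uRv]
6. p, w   [¬□-rule on 5: fresh world w, vRw]
Accessibility: uRu, uRv, uRw, vRu, vRv, vRw, wRu, wRv, wRw
The negation has an open branch (countermodel exists).

Not valid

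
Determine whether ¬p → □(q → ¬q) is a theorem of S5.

Invalid (countermodel exists)

Tableau for the negation ¬(¬p → □(q → ¬q)):
1. ¬(¬p → □(q → ¬q)), u
2. ¬p, u   [¬→-rule on 1]
3. ¬□(q → ¬q), u   [¬→-rule on 1]
4. ¬(q → ¬q), v   [¬□-rule on 3: fresh world v, uRv]
5. q, v   [¬→-rule on 4]
Accessibility: uRu, uRv, vRu, vRv
The negation has an open branch (countermodel exists).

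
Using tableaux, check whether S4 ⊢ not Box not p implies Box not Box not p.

Tableau for the negation not (not Box not p implies Box not Box not p):
1. not (not Box not p implies Box not Box not p), w0
2. not Box not p, w0   [neg-implies-rule on 1]
3. not Box not Box not p, w0   [neg-implies-rule on 1]
4. p, w1   [neg-Box-rule on 2: fresh world w1, w0Rw1]
5. Box not p, w2   [neg-Box-rule on 3: fresh world w2, w0Rw2]
6. not p, w2   [Box-rule on 5 via w2Rw2]
Accessibility: w0Rw0, w0Rw1, w0Rw2, w1Rw1, w2Rw2
The negation has an open branch (countermodel exists).

Invalid (countermodel exists)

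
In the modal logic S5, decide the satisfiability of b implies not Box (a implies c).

1. b implies not Box (a implies c), u
2. not Box (a implies c), u
3. not (a implies c), v
4. a, v
5. not c, v
Accessibility: uRu, uRv, vRu, vRv

Yes, satisfiable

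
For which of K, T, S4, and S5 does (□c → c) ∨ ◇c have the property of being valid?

T, S4, S5

T-tableau for the negation ¬((□c → c) ∨ ◇c):
1. ¬((□c → c) ∨ ◇c), 0
2. ¬(□c → c), 0
3. ¬◇c, 0
4. □c, 0
5. ¬c, 0
6. c, 0
Accessibility: 0R0
Branch closes: c and ¬c both at 0.
Every branch closes (one shown): valid in T, hence also in S4, S5 (every theorem of T is a theorem of S4 and S5).
K-tableau for the negation ¬((□c → c) ∨ ◇c):
1. ¬((□c → c) ∨ ◇c), 0
2. ¬(□c → c), 0
3. ¬◇c, 0
4. □c, 0
5. ¬c, 0
Complete open branch: countermodel on a K-frame, so not valid in K.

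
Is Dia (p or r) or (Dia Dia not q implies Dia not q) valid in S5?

Valid

Tableau for the negation not (Dia (p or r) or (Dia Dia not q implies Dia not q)):
1. not (Dia (p or r) or (Dia Dia not q implies Dia not q)), 0
2. not Dia (p or r), 0
3. not (Dia Dia not q implies Dia not q), 0
4. Dia Dia not q, 0
5. not Dia not q, 0
6. not (p or r), 0
7. not p, 0
8. not r, 0
9. q, 0
10. Dia not q, 1
11. not (p or r), 1
12. not p, 1
13. not r, 1
14. q, 1
15. not q, 2
16. not (p or r), 2
17. not p, 2
18. not r, 2
19. q, 2
Accessibility: 0R0, 0R1, 0R2, 1R0, 1R1, 1R2, 2R0, 2R1, 2R2
Branch closes: q and not q both at 2.
Every branch of the negation's tableau closes; the branch above is one of them.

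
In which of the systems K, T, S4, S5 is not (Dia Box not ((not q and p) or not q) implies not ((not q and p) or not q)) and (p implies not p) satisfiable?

S5-tableau for the formula:
1. not (Dia Box not ((not q and p) or not q) implies not ((not q and p) or not q)) and (p implies not p), w0
2. not (Dia Box not ((not q and p) or not q) implies not ((not q and p) or not q)), w0   [and-rule on 1]
3. p implies not p, w0   [and-rule on 1]
4. Dia Box not ((not q and p) or not q), w0   [neg-implies-rule on 2]
5. (not q and p) or not q, w0   [neg-implies-rule on 2]
6. not p, w0   [implies-rule on 3 (branches; this branch)]
7. not q, w0   [or-rule on 5 (branches; this branch)]
8. Box not ((not q and p) or not q), w1   [Dia-rule on 4: fresh world w1, w0Rw1]
9. not ((not q and p) or not q), w0   [Box-rule on 8 via w1Rw0]
10. not (not q and p), w0   [neg-or-rule on 9]
11. q, w0   [neg-or-rule on 9]
Accessibility: w0Rw0, w0Rw1, w1Rw0, w1Rw1
Branch closes: q and not q both at w0.
Every branch closes (one shown): unsatisfiable in S5.
S4-tableau for the formula:
1. not (Dia Box not ((not q and p) or not q) implies not ((not q and p) or not q)) and (p implies not p), w0
2. not (Dia Box not ((not q and p) or not q) implies not ((not q and p) or not q)), w0   [and-rule on 1]
3. p implies not p, w0   [and-rule on 1]
4. Dia Box not ((not q and p) or not q), w0   [neg-implies-rule on 2]
5. (not q and p) or not q, w0   [neg-implies-rule on 2]
6. not p, w0   [implies-rule on 3 (branches; this branch)]
7. not q, w0   [or-rule on 5 (branches; this branch)]
8. Box not ((not q and p) or not q), w1   [Dia-rule on 4: fresh world w1, w0Rw1]
9. not ((not q and p) or not q), w1   [Box-rule on 8 via w1Rw1]
10. not (not q and p), w1   [neg-or-rule on 9]
11. q, w1   [neg-or-rule on 9]
12. not p, w1   [neg-and-rule on 10 (branches; this branch)]
Accessibility: w0Rw0, w0Rw1, w1Rw1
Complete open branch: satisfiable in S4, hence also in K, T (this S4-model is also a K-model and a T-model).

K, T, S4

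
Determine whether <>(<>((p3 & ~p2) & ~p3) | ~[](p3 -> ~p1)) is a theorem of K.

Tableau for the negation ~<>(<>((p3 & ~p2) & ~p3) | ~[](p3 -> ~p1)):
1. ~<>(<>((p3 & ~p2) & ~p3) | ~[](p3 -> ~p1)), w0
The negation has an open branch (countermodel exists).

No, not valid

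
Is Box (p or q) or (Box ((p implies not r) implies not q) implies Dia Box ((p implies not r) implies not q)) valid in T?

Valid in T

Tableau for the negation not (Box (p or q) or (Box ((p implies not r) implies not q) implies Dia Box ((p implies not r) implies not q))):
1. not (Box (p or q) or (Box ((p implies not r) implies not q) implies Dia Box ((p implies not r) implies not q))), w0
2. not Box (p or q), w0
3. not (Box ((p implies not r) implies not q) implies Dia Box ((p implies not r) implies not q)), w0
4. Box ((p implies not r) implies not q), w0
5. not Dia Box ((p implies not r) implies not q), w0
6. (p implies not r) implies not q, w0
7. not Box ((p implies not r) implies not q), w0
8. not (p implies not r), w0
9. p, w0
10. r, w0
11. not (p or q), w1
12. not p, w1
13. not q, w1
14. (p implies not r) implies not q, w1
15. not Box ((p implies not r) implies not q), w1
16. not ((p implies not r) implies not q), w2
17. p implies not r, w2
18. q, w2
19. (p implies not r) implies not q, w2
20. not Box ((p implies not r) implies not q), w2
21. not r, w2
22. not (p implies not r), w2
23. p, w2
24. r, w2
Accessibility: w0Rw0, w0Rw1, w0Rw2, w1Rw1, w2Rw2
Branch closes: r and not r both at w2.
Every branch of the negation's tableau closes; the branch above is one of them.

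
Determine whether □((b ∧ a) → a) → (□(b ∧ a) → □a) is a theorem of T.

Tableau for the negation ¬(□((b ∧ a) → a) → (□(b ∧ a) → □a)):
1. ¬(□((b ∧ a) → a) → (□(b ∧ a) → □a)), u
2. □((b ∧ a) → a), u
3. ¬(□(b ∧ a) → □a), u
4. □(b ∧ a), u
5. ¬□a, u
6. (b ∧ a) → a, u
7. b ∧ a, u
8. b, u
9. a, u
10. ¬a, v
11. (b ∧ a) → a, v
12. b ∧ a, v
13. b, v
14. a, v
Accessibility: uRu, uRv, vRv
Branch closes: a and ¬a both at v.
All branches of the negation close; one closing branch shown above.

Valid in T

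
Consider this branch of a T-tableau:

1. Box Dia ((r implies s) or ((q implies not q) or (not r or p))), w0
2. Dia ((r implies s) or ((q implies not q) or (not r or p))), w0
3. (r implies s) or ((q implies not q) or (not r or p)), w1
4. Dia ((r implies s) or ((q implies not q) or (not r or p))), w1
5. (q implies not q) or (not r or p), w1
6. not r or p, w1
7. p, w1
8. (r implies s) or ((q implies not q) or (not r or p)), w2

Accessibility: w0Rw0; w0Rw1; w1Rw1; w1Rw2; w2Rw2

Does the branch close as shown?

No, open

No world carries both an atom and its negation.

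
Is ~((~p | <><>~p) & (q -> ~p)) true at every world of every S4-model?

Not valid

Tableau for the negation (~p | <><>~p) & (q -> ~p):
1. (~p | <><>~p) & (q -> ~p), u
2. ~p | <><>~p, u
3. q -> ~p, u
4. <><>~p, u
5. ~p, u
6. <>~p, v
7. ~p, w
Accessibility: uRu, uRv, uRw, vRv, vRw, wRw
The negation has an open branch (countermodel exists).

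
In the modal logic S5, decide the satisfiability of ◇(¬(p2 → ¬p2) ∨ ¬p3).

Yes, satisfiable

1. ◇(¬(p2 → ¬p2) ∨ ¬p3), w0
2. ¬(p2 → ¬p2) ∨ ¬p3, w1
3. ¬p3, w1
Accessibility: w0Rw0, w0Rw1, w1Rw0, w1Rw1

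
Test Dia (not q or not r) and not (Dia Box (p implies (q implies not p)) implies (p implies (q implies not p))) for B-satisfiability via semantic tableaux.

1. Dia (not q or not r) and not (Dia Box (p implies (q implies not p)) implies (p implies (q implies not p))), u
2. Dia (not q or not r), u
3. not (Dia Box (p implies (q implies not p)) implies (p implies (q implies not p))), u
4. Dia Box (p implies (q implies not p)), u
5. not (p implies (q implies not p)), u
6. p, u
7. not (q implies not p), u
8. q, u
9. not q or not r, v
10. not r, v
11. Box (p implies (q implies not p)), w
12. p implies (q implies not p), u
13. p implies (q implies not p), w
14. q implies not p, u
15. q implies not p, w
16. not p, u
Accessibility: uRu, uRv, uRw, vRu, vRv, wRu, wRw
Branch closes: p and not p both at u.
All branches of the tableau close; one closing branch shown above.

Unsatisfiable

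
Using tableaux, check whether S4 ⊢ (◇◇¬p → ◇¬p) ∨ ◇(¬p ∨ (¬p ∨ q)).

Valid in S4

Tableau for the negation ¬((◇◇¬p → ◇¬p) ∨ ◇(¬p ∨ (¬p ∨ q))):
1. ¬((◇◇¬p → ◇¬p) ∨ ◇(¬p ∨ (¬p ∨ q))), w0
2. ¬(◇◇¬p → ◇¬p), w0
3. ¬◇(¬p ∨ (¬p ∨ q)), w0
4. ◇◇¬p, w0
5. ¬◇¬p, w0
6. ¬(¬p ∨ (¬p ∨ q)), w0
7. p, w0
8. ¬(¬p ∨ q), w0
9. ¬q, w0
10. ◇¬p, w1
11. ¬(¬p ∨ (¬p ∨ q)), w1
12. p, w1
13. ¬(¬p ∨ q), w1
14. ¬q, w1
15. ¬p, w2
16. ¬(¬p ∨ (¬p ∨ q)), w2
17. p, w2
18. ¬(¬p ∨ q), w2
Accessibility: w0Rw0, w0Rw1, w0Rw2, w1Rw1, w1Rw2, w2Rw2
Branch closes: p and ¬p both at w2.
Every branch of the negation's tableau closes; the branch above is one of them.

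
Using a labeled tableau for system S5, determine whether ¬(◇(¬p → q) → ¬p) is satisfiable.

Satisfiable (open branch found)

1. ¬(◇(¬p → q) → ¬p), 0
2. ◇(¬p → q), 0   [¬→-rule on 1]
3. p, 0   [¬→-rule on 1]
4. ¬p → q, 1   [◇-rule on 2: fresh world 1, 0R1]
5. q, 1   [→-rule on 4 (branches; this branch)]
Accessibility: 0R0, 0R1, 1R0, 1R1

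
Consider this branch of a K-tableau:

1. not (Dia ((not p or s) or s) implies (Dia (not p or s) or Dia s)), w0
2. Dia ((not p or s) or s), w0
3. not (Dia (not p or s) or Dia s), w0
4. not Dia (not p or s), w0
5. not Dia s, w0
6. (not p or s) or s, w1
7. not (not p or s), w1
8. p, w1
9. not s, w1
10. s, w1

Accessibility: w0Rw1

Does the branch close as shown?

Both s and not s appear at w1.

Yes, closed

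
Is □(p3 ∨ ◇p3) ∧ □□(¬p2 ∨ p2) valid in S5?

Tableau for the negation ¬(□(p3 ∨ ◇p3) ∧ □□(¬p2 ∨ p2)):
1. ¬(□(p3 ∨ ◇p3) ∧ □□(¬p2 ∨ p2)), w0
2. ¬□(p3 ∨ ◇p3), w0
3. ¬(p3 ∨ ◇p3), w1
4. ¬p3, w1
5. ¬◇p3, w1
6. ¬p3, w0
Accessibility: w0Rw0, w0Rw1, w1Rw0, w1Rw1
The negation has an open branch (countermodel exists).

Not valid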